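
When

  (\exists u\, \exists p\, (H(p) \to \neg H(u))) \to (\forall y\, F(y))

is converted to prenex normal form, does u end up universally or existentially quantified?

universal

Eliminate → and ↔ using ¬ and ∨.
  \neg (\exists u\, \exists p\, (\neg H(p) \lor \neg H(u))) \lor (\forall y\, F(y))
Move each ¬ inward, flipping quantifiers it crosses:
  (\forall u\, \forall p\, (H(p) \land H(u))) \lor (\forall y\, F(y))
All bound variables are already distinct, so no renaming is needed.
Finally move all quantifiers to the prefix:
  \forall u\, \forall p\, \forall y\, (H(p) \land H(u) \lor F(y))
The quantifier \exists u sits under an odd number of negations (counting the antecedent side of each →), so it flips to \forall u.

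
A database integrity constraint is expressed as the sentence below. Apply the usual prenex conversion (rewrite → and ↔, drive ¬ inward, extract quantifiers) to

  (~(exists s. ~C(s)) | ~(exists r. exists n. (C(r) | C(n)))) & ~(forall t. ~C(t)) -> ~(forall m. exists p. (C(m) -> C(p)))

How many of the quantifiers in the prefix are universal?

2

First replace A → B with ¬A ∨ B.
  ~((~(exists s. ~C(s)) | ~(exists r. exists n. (C(r) | C(n)))) & ~(forall t. ~C(t))) | ~(forall m. exists p. (~C(m) | C(p)))
Drive negations inward (¬∀x A ≡ ∃x ¬A, ¬∃x A ≡ ∀x ¬A, De Morgan for ∧/∨):
  (exists s. ~C(s)) & (exists r. exists n. (C(r) | C(n))) | (forall t. ~C(t)) | (exists m. forall p. (C(m) & ~C(p)))
Pull the quantifiers to the front (each side's bound variable is not free in the other side):
  exists s. exists r. exists n. forall t. exists m. forall p. (~C(s) & (C(r) | C(n)) | ~C(t) | C(m) & ~C(p))
The prefix is exists s exists r exists n forall t exists m forall p: 2 universal, 4 existential.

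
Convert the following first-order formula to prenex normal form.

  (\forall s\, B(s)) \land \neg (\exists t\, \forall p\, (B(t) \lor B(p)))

\forall s\, \forall t\, \exists p\, (B(s) \land \neg B(t) \land \neg B(p))

Move each ¬ inward, flipping quantifiers it crosses:
  (\forall s\, B(s)) \land (\forall t\, \exists p\, (\neg B(t) \land \neg B(p)))
Extract every quantifier outward, since the variables are now distinct and don't occur free across branches:
  \forall s\, \forall t\, \exists p\, (B(s) \land \neg B(t) \land \neg B(p))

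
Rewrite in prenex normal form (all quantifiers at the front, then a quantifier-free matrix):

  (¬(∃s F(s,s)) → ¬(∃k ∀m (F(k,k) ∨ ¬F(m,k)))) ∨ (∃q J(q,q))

Eliminate → and ↔ using ¬ and ∨.
  ¬¬(∃s F(s,s)) ∨ ¬(∃k ∀m (F(k,k) ∨ ¬F(m,k))) ∨ (∃q J(q,q))
Drive negations inward (¬∀x A ≡ ∃x ¬A, ¬∃x A ≡ ∀x ¬A, De Morgan for ∧/∨):
  (∃s F(s,s)) ∨ (∀k ∃m (¬F(k,k) ∧ F(m,k))) ∨ (∃q J(q,q))
All bound variables are already distinct, so no renaming is needed.
Pull the quantifiers to the front (each side's bound variable is not free in the other side):
  ∃s ∀k ∃m ∃q (F(s,s) ∨ ¬F(k,k) ∧ F(m,k) ∨ J(q,q))

∃s ∀k ∃m ∃q (F(s,s) ∨ ¬F(k,k) ∧ F(m,k) ∨ J(q,q))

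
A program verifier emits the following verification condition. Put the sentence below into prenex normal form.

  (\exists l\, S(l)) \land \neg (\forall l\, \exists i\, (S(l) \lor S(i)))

\exists l\, \exists y\, \forall i\, (S(l) \land \neg S(y) \land \neg S(i))

Drive negations inward (¬∀x A ≡ ∃x ¬A, ¬∃x A ≡ ∀x ¬A, De Morgan for ∧/∨):
  (\exists l\, S(l)) \land (\exists l\, \forall i\, (\neg S(l) \land \neg S(i)))
Rename bound variables to avoid capture: l↦y.
  (\exists l\, S(l)) \land (\exists y\, \forall i\, (\neg S(y) \land \neg S(i)))
Extract every quantifier outward, since the variables are now distinct and don't occur free across branches:
  \exists l\, \exists y\, \forall i\, (S(l) \land \neg S(y) \land \neg S(i))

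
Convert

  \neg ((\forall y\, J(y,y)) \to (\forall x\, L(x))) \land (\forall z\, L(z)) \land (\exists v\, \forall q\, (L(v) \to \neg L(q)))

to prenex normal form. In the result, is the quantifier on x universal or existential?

existential

First replace A → B with ¬A ∨ B.
  \neg (\neg (\forall y\, J(y,y)) \lor (\forall x\, L(x))) \land (\forall z\, L(z)) \land (\exists v\, \forall q\, (\neg L(v) \lor \neg L(q)))
Drive negations inward (¬∀x A ≡ ∃x ¬A, ¬∃x A ≡ ∀x ¬A, De Morgan for ∧/∨):
  (\forall y\, J(y,y)) \land (\exists x\, \neg L(x)) \land (\forall z\, L(z)) \land (\exists v\, \forall q\, (\neg L(v) \lor \neg L(q)))
All bound variables are already distinct, so no renaming is needed.
Pull the quantifiers to the front (each side's bound variable is not free in the other side):
  \forall y\, \exists x\, \forall z\, \exists v\, \forall q\, (J(y,y) \land \neg L(x) \land L(z) \land (\neg L(v) \lor \neg L(q)))
The quantifier \forall x sits under an odd number of negations (counting the antecedent side of each →), so it flips to \exists x.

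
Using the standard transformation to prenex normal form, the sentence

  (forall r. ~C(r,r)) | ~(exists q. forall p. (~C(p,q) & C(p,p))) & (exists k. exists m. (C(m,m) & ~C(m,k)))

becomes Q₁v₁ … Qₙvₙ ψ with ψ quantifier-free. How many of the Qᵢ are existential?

Drive negations inward (¬∀x A ≡ ∃x ¬A, ¬∃x A ≡ ∀x ¬A, De Morgan for ∧/∨):
  (forall r. ~C(r,r)) | (forall q. exists p. (C(p,q) | ~C(p,p))) & (exists k. exists m. (C(m,m) & ~C(m,k)))
Extract every quantifier outward, since the variables are now distinct and don't occur free across branches:
  forall r. forall q. exists p. exists k. exists m. (~C(r,r) | (C(p,q) | ~C(p,p)) & C(m,m) & ~C(m,k))
The prefix is forall r forall q exists p exists k exists m: 2 universal, 3 existential.

3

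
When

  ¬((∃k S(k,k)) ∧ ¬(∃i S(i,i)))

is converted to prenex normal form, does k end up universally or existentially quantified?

universal

Drive negations inward (¬∀x A ≡ ∃x ¬A, ¬∃x A ≡ ∀x ¬A, De Morgan for ∧/∨):
  (∀k ¬S(k,k)) ∨ (∃i S(i,i))
Extract every quantifier outward, since the variables are now distinct and don't occur free across branches:
  ∀k ∃i (¬S(k,k) ∨ S(i,i))
The quantifier ∃k sits under an odd number of negations, so it flips to ∀k.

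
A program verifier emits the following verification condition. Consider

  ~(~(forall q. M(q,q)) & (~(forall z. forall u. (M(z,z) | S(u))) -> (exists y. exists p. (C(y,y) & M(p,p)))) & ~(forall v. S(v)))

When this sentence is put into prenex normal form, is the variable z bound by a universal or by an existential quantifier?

Eliminate → and ↔ using ¬ and ∨.
  ~(~(forall q. M(q,q)) & (~~(forall z. forall u. (M(z,z) | S(u))) | (exists y. exists p. (C(y,y) & M(p,p)))) & ~(forall v. S(v)))
Move each ¬ inward, flipping quantifiers it crosses:
  (forall q. M(q,q)) | (exists z. exists u. (~M(z,z) & ~S(u))) & (forall y. forall p. (~C(y,y) | ~M(p,p))) | (forall v. S(v))
Finally move all quantifiers to the prefix:
  forall q. exists z. exists u. forall y. forall p. forall v. (M(q,q) | ~M(z,z) & ~S(u) & (~C(y,y) | ~M(p,p)) | S(v))
The quantifier forall z sits under an odd number of negations (counting the antecedent side of each →), so it flips to exists z.

existential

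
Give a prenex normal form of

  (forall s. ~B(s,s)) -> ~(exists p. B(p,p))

exists s. forall p. (B(s,s) | ~B(p,p))

First replace A → B with ¬A ∨ B.
  ~(forall s. ~B(s,s)) | ~(exists p. B(p,p))
Drive negations inward (¬∀x A ≡ ∃x ¬A, ¬∃x A ≡ ∀x ¬A, De Morgan for ∧/∨):
  (exists s. B(s,s)) | (forall p. ~B(p,p))
All bound variables are already distinct, so no renaming is needed.
Extract every quantifier outward, since the variables are now distinct and don't occur free across branches:
  exists s. forall p. (B(s,s) | ~B(p,p))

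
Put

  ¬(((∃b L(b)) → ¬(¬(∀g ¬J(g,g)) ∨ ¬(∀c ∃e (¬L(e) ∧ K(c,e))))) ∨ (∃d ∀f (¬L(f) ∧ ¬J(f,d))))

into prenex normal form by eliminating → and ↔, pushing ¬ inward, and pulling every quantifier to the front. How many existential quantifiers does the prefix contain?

4

Eliminate → and ↔ using ¬ and ∨.
  ¬(¬(∃b L(b)) ∨ ¬(¬(∀g ¬J(g,g)) ∨ ¬(∀c ∃e (¬L(e) ∧ K(c,e)))) ∨ (∃d ∀f (¬L(f) ∧ ¬J(f,d))))
Drive negations inward (¬∀x A ≡ ∃x ¬A, ¬∃x A ≡ ∀x ¬A, De Morgan for ∧/∨):
  (∃b L(b)) ∧ ((∃g J(g,g)) ∨ (∃c ∀e (L(e) ∨ ¬K(c,e)))) ∧ (∀d ∃f (L(f) ∨ J(f,d)))
All bound variables are already distinct, so no renaming is needed.
Finally move all quantifiers to the prefix:
  ∃b ∃g ∃c ∀e ∀d ∃f (L(b) ∧ (J(g,g) ∨ L(e) ∨ ¬K(c,e)) ∧ (L(f) ∨ J(f,d)))
The prefix is ∃b ∃g ∃c ∀e ∀d ∃f: 2 universal, 4 existential.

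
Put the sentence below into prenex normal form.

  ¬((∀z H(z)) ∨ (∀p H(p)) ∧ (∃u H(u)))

Drive negations inward (¬∀x A ≡ ∃x ¬A, ¬∃x A ≡ ∀x ¬A, De Morgan for ∧/∨):
  (∃z ¬H(z)) ∧ ((∃p ¬H(p)) ∨ (∀u ¬H(u)))
All bound variables are already distinct, so no renaming is needed.
Finally move all quantifiers to the prefix:
  ∃z ∃p ∀u (¬H(z) ∧ (¬H(p) ∨ ¬H(u)))

∃z ∃p ∀u (¬H(z) ∧ (¬H(p) ∨ ¬H(u)))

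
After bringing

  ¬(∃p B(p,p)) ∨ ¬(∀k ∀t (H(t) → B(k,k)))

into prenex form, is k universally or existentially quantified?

First replace A → B with ¬A ∨ B.
  ¬(∃p B(p,p)) ∨ ¬(∀k ∀t (¬H(t) ∨ B(k,k)))
Push ¬ through the quantifiers and connectives to reach negation normal form:
  (∀p ¬B(p,p)) ∨ (∃k ∃t (H(t) ∧ ¬B(k,k)))
All bound variables are already distinct, so no renaming is needed.
Pull the quantifiers to the front (each side's bound variable is not free in the other side):
  ∀p ∃k ∃t (¬B(p,p) ∨ H(t) ∧ ¬B(k,k))
The quantifier ∀k sits under an odd number of negations (counting the antecedent side of each →), so it flips to ∃k.

existential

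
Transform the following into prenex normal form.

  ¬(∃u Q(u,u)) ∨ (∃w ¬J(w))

Push ¬ through the quantifiers and connectives to reach negation normal form:
  (∀u ¬Q(u,u)) ∨ (∃w ¬J(w))
Pull the quantifiers to the front (each side's bound variable is not free in the other side):
  ∀u ∃w (¬Q(u,u) ∨ ¬J(w))

∀u ∃w (¬Q(u,u) ∨ ¬J(w))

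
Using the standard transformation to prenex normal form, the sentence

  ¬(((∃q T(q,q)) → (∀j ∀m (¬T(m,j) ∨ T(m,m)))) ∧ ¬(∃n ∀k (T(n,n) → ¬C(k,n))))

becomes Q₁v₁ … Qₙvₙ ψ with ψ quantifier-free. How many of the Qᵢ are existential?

4

Rewrite implications/biconditionals: A → B as ¬A ∨ B.
  ¬((¬(∃q T(q,q)) ∨ (∀j ∀m (¬T(m,j) ∨ T(m,m)))) ∧ ¬(∃n ∀k (¬T(n,n) ∨ ¬C(k,n))))
Move each ¬ inward, flipping quantifiers it crosses:
  (∃q T(q,q)) ∧ (∃j ∃m (T(m,j) ∧ ¬T(m,m))) ∨ (∃n ∀k (¬T(n,n) ∨ ¬C(k,n)))
All bound variables are already distinct, so no renaming is needed.
Finally move all quantifiers to the prefix:
  ∃q ∃j ∃m ∃n ∀k (T(q,q) ∧ T(m,j) ∧ ¬T(m,m) ∨ ¬T(n,n) ∨ ¬C(k,n))
The prefix is ∃q ∃j ∃m ∃n ∀k: 1 universal, 4 existential.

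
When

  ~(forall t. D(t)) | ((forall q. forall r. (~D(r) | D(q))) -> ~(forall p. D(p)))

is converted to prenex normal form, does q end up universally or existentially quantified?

First replace A → B with ¬A ∨ B.
  ~(forall t. D(t)) | ~(forall q. forall r. (~D(r) | D(q))) | ~(forall p. D(p))
Move each ¬ inward, flipping quantifiers it crosses:
  (exists t. ~D(t)) | (exists q. exists r. (D(r) & ~D(q))) | (exists p. ~D(p))
All bound variables are already distinct, so no renaming is needed.
Extract every quantifier outward, since the variables are now distinct and don't occur free across branches:
  exists t. exists q. exists r. exists p. (~D(t) | D(r) & ~D(q) | ~D(p))
The quantifier forall q sits under an odd number of negations (counting the antecedent side of each →), so it flips to exists q.

existential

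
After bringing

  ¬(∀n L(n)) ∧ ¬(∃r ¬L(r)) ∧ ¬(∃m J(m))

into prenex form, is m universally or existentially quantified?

universal

Move each ¬ inward, flipping quantifiers it crosses:
  (∃n ¬L(n)) ∧ (∀r L(r)) ∧ (∀m ¬J(m))
All bound variables are already distinct, so no renaming is needed.
Finally move all quantifiers to the prefix:
  ∃n ∀r ∀m (¬L(n) ∧ L(r) ∧ ¬J(m))
The quantifier ∃m sits under an odd number of negations, so it flips to ∀m.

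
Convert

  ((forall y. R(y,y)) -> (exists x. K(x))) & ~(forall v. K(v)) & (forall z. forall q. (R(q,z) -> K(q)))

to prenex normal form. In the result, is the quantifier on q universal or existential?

First replace A → B with ¬A ∨ B.
  (~(forall y. R(y,y)) | (exists x. K(x))) & ~(forall v. K(v)) & (forall z. forall q. (~R(q,z) | K(q)))
Drive negations inward (¬∀x A ≡ ∃x ¬A, ¬∃x A ≡ ∀x ¬A, De Morgan for ∧/∨):
  ((exists y. ~R(y,y)) | (exists x. K(x))) & (exists v. ~K(v)) & (forall z. forall q. (~R(q,z) | K(q)))
All bound variables are already distinct, so no renaming is needed.
Pull the quantifiers to the front (each side's bound variable is not free in the other side):
  exists y. exists x. exists v. forall z. forall q. ((~R(y,y) | K(x)) & ~K(v) & (~R(q,z) | K(q)))
The quantifier forall q sits under an even number of negations (counting the antecedent side of each →), so it remains universal.

universal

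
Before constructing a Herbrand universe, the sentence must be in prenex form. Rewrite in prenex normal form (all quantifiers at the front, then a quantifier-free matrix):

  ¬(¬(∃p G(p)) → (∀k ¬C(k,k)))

Eliminate → and ↔ using ¬ and ∨.
  ¬(¬¬(∃p G(p)) ∨ (∀k ¬C(k,k)))
Push ¬ through the quantifiers and connectives to reach negation normal form:
  (∀p ¬G(p)) ∧ (∃k C(k,k))
All bound variables are already distinct, so no renaming is needed.
Finally move all quantifiers to the prefix:
  ∀p ∃k (¬G(p) ∧ C(k,k))

∀p ∃k (¬G(p) ∧ C(k,k))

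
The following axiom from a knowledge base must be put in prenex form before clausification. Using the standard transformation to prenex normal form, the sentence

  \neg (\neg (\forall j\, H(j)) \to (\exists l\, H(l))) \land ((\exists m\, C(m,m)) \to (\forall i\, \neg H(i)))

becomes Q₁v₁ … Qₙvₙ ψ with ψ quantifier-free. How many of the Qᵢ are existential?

1

First replace A → B with ¬A ∨ B.
  \neg (\neg \neg (\forall j\, H(j)) \lor (\exists l\, H(l))) \land (\neg (\exists m\, C(m,m)) \lor (\forall i\, \neg H(i)))
Move each ¬ inward, flipping quantifiers it crosses:
  (\exists j\, \neg H(j)) \land (\forall l\, \neg H(l)) \land ((\forall m\, \neg C(m,m)) \lor (\forall i\, \neg H(i)))
Finally move all quantifiers to the prefix:
  \exists j\, \forall l\, \forall m\, \forall i\, (\neg H(j) \land \neg H(l) \land (\neg C(m,m) \lor \neg H(i)))
The prefix is \exists j \forall l \forall m \forall i: 3 universal, 1 existential.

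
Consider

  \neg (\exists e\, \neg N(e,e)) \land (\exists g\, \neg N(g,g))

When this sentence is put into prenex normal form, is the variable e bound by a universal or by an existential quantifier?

Drive negations inward (¬∀x A ≡ ∃x ¬A, ¬∃x A ≡ ∀x ¬A, De Morgan for ∧/∨):
  (\forall e\, N(e,e)) \land (\exists g\, \neg N(g,g))
Extract every quantifier outward, since the variables are now distinct and don't occur free across branches:
  \forall e\, \exists g\, (N(e,e) \land \neg N(g,g))
The quantifier \exists e sits under an odd number of negations, so it flips to \forall e.

universal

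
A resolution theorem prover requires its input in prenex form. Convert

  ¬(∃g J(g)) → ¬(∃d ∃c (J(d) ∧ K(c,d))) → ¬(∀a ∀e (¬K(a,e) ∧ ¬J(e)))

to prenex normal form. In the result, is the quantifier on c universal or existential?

Rewrite implications/biconditionals: A → B as ¬A ∨ B.
  ¬¬(∃g J(g)) ∨ ¬¬(∃d ∃c (J(d) ∧ K(c,d))) ∨ ¬(∀a ∀e (¬K(a,e) ∧ ¬J(e)))
Drive negations inward (¬∀x A ≡ ∃x ¬A, ¬∃x A ≡ ∀x ¬A, De Morgan for ∧/∨):
  (∃g J(g)) ∨ (∃d ∃c (J(d) ∧ K(c,d))) ∨ (∃a ∃e (K(a,e) ∨ J(e)))
All bound variables are already distinct, so no renaming is needed.
Pull the quantifiers to the front (each side's bound variable is not free in the other side):
  ∃g ∃d ∃c ∃a ∃e (J(g) ∨ J(d) ∧ K(c,d) ∨ K(a,e) ∨ J(e))
The quantifier ∃c sits under an even number of negations (counting the antecedent side of each →), so it remains existential.

existential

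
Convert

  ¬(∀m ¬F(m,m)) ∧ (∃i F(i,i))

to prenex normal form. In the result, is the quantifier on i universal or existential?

existential

Push ¬ through the quantifiers and connectives to reach negation normal form:
  (∃m F(m,m)) ∧ (∃i F(i,i))
All bound variables are already distinct, so no renaming is needed.
Pull the quantifiers to the front (each side's bound variable is not free in the other side):
  ∃m ∃i (F(m,m) ∧ F(i,i))
The quantifier ∃i sits under an even number of negations, so it remains existential.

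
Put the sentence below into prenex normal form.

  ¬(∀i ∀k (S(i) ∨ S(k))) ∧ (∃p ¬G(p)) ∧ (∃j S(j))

∃i ∃k ∃p ∃j (¬S(i) ∧ ¬S(k) ∧ ¬G(p) ∧ S(j))

Drive negations inward (¬∀x A ≡ ∃x ¬A, ¬∃x A ≡ ∀x ¬A, De Morgan for ∧/∨):
  (∃i ∃k (¬S(i) ∧ ¬S(k))) ∧ (∃p ¬G(p)) ∧ (∃j S(j))
Pull the quantifiers to the front (each side's bound variable is not free in the other side):
  ∃i ∃k ∃p ∃j (¬S(i) ∧ ¬S(k) ∧ ¬G(p) ∧ S(j))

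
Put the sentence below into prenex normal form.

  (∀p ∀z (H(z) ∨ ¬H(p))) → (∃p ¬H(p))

Eliminate → and ↔ using ¬ and ∨.
  ¬(∀p ∀z (H(z) ∨ ¬H(p))) ∨ (∃p ¬H(p))
Push ¬ through the quantifiers and connectives to reach negation normal form:
  (∃p ∃z (¬H(z) ∧ H(p))) ∨ (∃p ¬H(p))
Standardize variables apart so no two quantifiers bind the same name: p↦y.
  (∃p ∃z (¬H(z) ∧ H(p))) ∨ (∃y ¬H(y))
Finally move all quantifiers to the prefix:
  ∃p ∃z ∃y (¬H(z) ∧ H(p) ∨ ¬H(y))

∃p ∃z ∃y (¬H(z) ∧ H(p) ∨ ¬H(y))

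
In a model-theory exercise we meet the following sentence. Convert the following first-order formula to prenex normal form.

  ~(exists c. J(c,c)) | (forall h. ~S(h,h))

forall c. forall h. (~J(c,c) | ~S(h,h))

Drive negations inward (¬∀x A ≡ ∃x ¬A, ¬∃x A ≡ ∀x ¬A, De Morgan for ∧/∨):
  (forall c. ~J(c,c)) | (forall h. ~S(h,h))
All bound variables are already distinct, so no renaming is needed.
Pull the quantifiers to the front (each side's bound variable is not free in the other side):
  forall c. forall h. (~J(c,c) | ~S(h,h))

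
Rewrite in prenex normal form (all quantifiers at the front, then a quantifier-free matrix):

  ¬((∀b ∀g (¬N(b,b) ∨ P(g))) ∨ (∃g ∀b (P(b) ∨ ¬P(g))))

Push ¬ through the quantifiers and connectives to reach negation normal form:
  (∃b ∃g (N(b,b) ∧ ¬P(g))) ∧ (∀g ∃b (¬P(b) ∧ P(g)))
Give each quantifier a distinct variable: g↦w1, b↦w.
  (∃b ∃g (N(b,b) ∧ ¬P(g))) ∧ (∀w1 ∃w (¬P(w) ∧ P(w1)))
Pull the quantifiers to the front (each side's bound variable is not free in the other side):
  ∃b ∃g ∀w1 ∃w (N(b,b) ∧ ¬P(g) ∧ ¬P(w) ∧ P(w1))

∃b ∃g ∀w1 ∃w (N(b,b) ∧ ¬P(g) ∧ ¬P(w) ∧ P(w1))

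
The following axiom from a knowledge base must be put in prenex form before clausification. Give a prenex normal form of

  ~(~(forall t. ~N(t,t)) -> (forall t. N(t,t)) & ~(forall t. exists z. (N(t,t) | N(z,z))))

First replace A → B with ¬A ∨ B.
  ~(~~(forall t. ~N(t,t)) | (forall t. N(t,t)) & ~(forall t. exists z. (N(t,t) | N(z,z))))
Drive negations inward (¬∀x A ≡ ∃x ¬A, ¬∃x A ≡ ∀x ¬A, De Morgan for ∧/∨):
  (exists t. N(t,t)) & ((exists t. ~N(t,t)) | (forall t. exists z. (N(t,t) | N(z,z))))
Standardize variables apart so no two quantifiers bind the same name: t↦s, t↦v1.
  (exists t. N(t,t)) & ((exists s. ~N(s,s)) | (forall v1. exists z. (N(v1,v1) | N(z,z))))
Pull the quantifiers to the front (each side's bound variable is not free in the other side):
  exists t. exists s. forall v1. exists z. (N(t,t) & (~N(s,s) | N(v1,v1) | N(z,z)))

exists t. exists s. forall v1. exists z. (N(t,t) & (~N(s,s) | N(v1,v1) | N(z,z)))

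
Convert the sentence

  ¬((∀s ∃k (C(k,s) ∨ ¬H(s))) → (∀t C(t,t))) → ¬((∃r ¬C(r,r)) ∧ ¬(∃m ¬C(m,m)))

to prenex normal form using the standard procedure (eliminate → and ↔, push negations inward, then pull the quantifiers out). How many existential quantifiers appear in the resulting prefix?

2

First replace A → B with ¬A ∨ B.
  ¬¬(¬(∀s ∃k (C(k,s) ∨ ¬H(s))) ∨ (∀t C(t,t))) ∨ ¬((∃r ¬C(r,r)) ∧ ¬(∃m ¬C(m,m)))
Push ¬ through the quantifiers and connectives to reach negation normal form:
  (∃s ∀k (¬C(k,s) ∧ H(s))) ∨ (∀t C(t,t)) ∨ (∀r C(r,r)) ∨ (∃m ¬C(m,m))
All bound variables are already distinct, so no renaming is needed.
Pull the quantifiers to the front (each side's bound variable is not free in the other side):
  ∃s ∀k ∀t ∀r ∃m (¬C(k,s) ∧ H(s) ∨ C(t,t) ∨ C(r,r) ∨ ¬C(m,m))
The prefix is ∃s ∀k ∀t ∀r ∃m: 3 universal, 2 existential.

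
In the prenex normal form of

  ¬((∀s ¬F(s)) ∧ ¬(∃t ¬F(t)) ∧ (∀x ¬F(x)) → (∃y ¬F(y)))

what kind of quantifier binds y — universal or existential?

First replace A → B with ¬A ∨ B.
  ¬(¬((∀s ¬F(s)) ∧ ¬(∃t ¬F(t)) ∧ (∀x ¬F(x))) ∨ (∃y ¬F(y)))
Push ¬ through the quantifiers and connectives to reach negation normal form:
  (∀s ¬F(s)) ∧ (∀t F(t)) ∧ (∀x ¬F(x)) ∧ (∀y F(y))
All bound variables are already distinct, so no renaming is needed.
Finally move all quantifiers to the prefix:
  ∀s ∀t ∀x ∀y (¬F(s) ∧ F(t) ∧ ¬F(x) ∧ F(y))
The quantifier ∃y sits under an odd number of negations (counting the antecedent side of each →), so it flips to ∀y.

universal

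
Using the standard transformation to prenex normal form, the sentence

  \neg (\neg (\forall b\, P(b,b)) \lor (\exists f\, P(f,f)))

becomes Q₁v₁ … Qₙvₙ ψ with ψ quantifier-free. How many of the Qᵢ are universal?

Drive negations inward (¬∀x A ≡ ∃x ¬A, ¬∃x A ≡ ∀x ¬A, De Morgan for ∧/∨):
  (\forall b\, P(b,b)) \land (\forall f\, \neg P(f,f))
Extract every quantifier outward, since the variables are now distinct and don't occur free across branches:
  \forall b\, \forall f\, (P(b,b) \land \neg P(f,f))
The prefix is \forall b \forall f: 2 universal, 0 existential.

2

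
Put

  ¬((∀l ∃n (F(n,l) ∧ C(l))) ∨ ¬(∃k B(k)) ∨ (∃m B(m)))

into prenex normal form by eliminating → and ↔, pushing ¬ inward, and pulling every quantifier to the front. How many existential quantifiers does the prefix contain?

2

Drive negations inward (¬∀x A ≡ ∃x ¬A, ¬∃x A ≡ ∀x ¬A, De Morgan for ∧/∨):
  (∃l ∀n (¬F(n,l) ∨ ¬C(l))) ∧ (∃k B(k)) ∧ (∀m ¬B(m))
All bound variables are already distinct, so no renaming is needed.
Extract every quantifier outward, since the variables are now distinct and don't occur free across branches:
  ∃l ∀n ∃k ∀m ((¬F(n,l) ∨ ¬C(l)) ∧ B(k) ∧ ¬B(m))
The prefix is ∃l ∀n ∃k ∀m: 2 universal, 2 existential.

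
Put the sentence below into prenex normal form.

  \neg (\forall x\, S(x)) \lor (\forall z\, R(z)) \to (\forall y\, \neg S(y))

Rewrite implications/biconditionals: A → B as ¬A ∨ B.
  \neg (\neg (\forall x\, S(x)) \lor (\forall z\, R(z))) \lor (\forall y\, \neg S(y))
Move each ¬ inward, flipping quantifiers it crosses:
  (\forall x\, S(x)) \land (\exists z\, \neg R(z)) \lor (\forall y\, \neg S(y))
All bound variables are already distinct, so no renaming is needed.
Pull the quantifiers to the front (each side's bound variable is not free in the other side):
  \forall x\, \exists z\, \forall y\, (S(x) \land \neg R(z) \lor \neg S(y))

\forall x\, \exists z\, \forall y\, (S(x) \land \neg R(z) \lor \neg S(y))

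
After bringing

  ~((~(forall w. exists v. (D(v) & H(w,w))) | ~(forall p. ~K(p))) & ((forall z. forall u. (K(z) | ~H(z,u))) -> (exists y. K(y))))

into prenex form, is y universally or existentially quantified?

Rewrite implications/biconditionals: A → B as ¬A ∨ B.
  ~((~(forall w. exists v. (D(v) & H(w,w))) | ~(forall p. ~K(p))) & (~(forall z. forall u. (K(z) | ~H(z,u))) | (exists y. K(y))))
Push ¬ through the quantifiers and connectives to reach negation normal form:
  (forall w. exists v. (D(v) & H(w,w))) & (forall p. ~K(p)) | (forall z. forall u. (K(z) | ~H(z,u))) & (forall y. ~K(y))
All bound variables are already distinct, so no renaming is needed.
Finally move all quantifiers to the prefix:
  forall w. exists v. forall p. forall z. forall u. forall y. (D(v) & H(w,w) & ~K(p) | (K(z) | ~H(z,u)) & ~K(y))
The quantifier exists y sits under an odd number of negations (counting the antecedent side of each →), so it flips to forall y.

universal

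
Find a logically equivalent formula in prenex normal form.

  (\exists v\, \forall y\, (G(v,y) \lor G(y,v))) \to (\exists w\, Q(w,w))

Eliminate → and ↔ using ¬ and ∨.
  \neg (\exists v\, \forall y\, (G(v,y) \lor G(y,v))) \lor (\exists w\, Q(w,w))
Move each ¬ inward, flipping quantifiers it crosses:
  (\forall v\, \exists y\, (\neg G(v,y) \land \neg G(y,v))) \lor (\exists w\, Q(w,w))
All bound variables are already distinct, so no renaming is needed.
Pull the quantifiers to the front (each side's bound variable is not free in the other side):
  \forall v\, \exists y\, \exists w\, (\neg G(v,y) \land \neg G(y,v) \lor Q(w,w))

\forall v\, \exists y\, \exists w\, (\neg G(v,y) \land \neg G(y,v) \lor Q(w,w))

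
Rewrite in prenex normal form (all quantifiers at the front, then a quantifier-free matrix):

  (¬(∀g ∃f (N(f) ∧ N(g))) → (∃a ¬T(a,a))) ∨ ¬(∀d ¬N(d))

Eliminate → and ↔ using ¬ and ∨.
  ¬¬(∀g ∃f (N(f) ∧ N(g))) ∨ (∃a ¬T(a,a)) ∨ ¬(∀d ¬N(d))
Drive negations inward (¬∀x A ≡ ∃x ¬A, ¬∃x A ≡ ∀x ¬A, De Morgan for ∧/∨):
  (∀g ∃f (N(f) ∧ N(g))) ∨ (∃a ¬T(a,a)) ∨ (∃d N(d))
All bound variables are already distinct, so no renaming is needed.
Pull the quantifiers to the front (each side's bound variable is not free in the other side):
  ∀g ∃f ∃a ∃d (N(f) ∧ N(g) ∨ ¬T(a,a) ∨ N(d))

∀g ∃f ∃a ∃d (N(f) ∧ N(g) ∨ ¬T(a,a) ∨ N(d))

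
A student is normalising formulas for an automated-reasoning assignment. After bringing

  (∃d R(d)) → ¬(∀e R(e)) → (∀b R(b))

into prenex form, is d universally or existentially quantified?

universal

Eliminate → and ↔ using ¬ and ∨.
  ¬(∃d R(d)) ∨ ¬¬(∀e R(e)) ∨ (∀b R(b))
Drive negations inward (¬∀x A ≡ ∃x ¬A, ¬∃x A ≡ ∀x ¬A, De Morgan for ∧/∨):
  (∀d ¬R(d)) ∨ (∀e R(e)) ∨ (∀b R(b))
Extract every quantifier outward, since the variables are now distinct and don't occur free across branches:
  ∀d ∀e ∀b (¬R(d) ∨ R(e) ∨ R(b))
The quantifier ∃d sits under an odd number of negations (counting the antecedent side of each →), so it flips to ∀d.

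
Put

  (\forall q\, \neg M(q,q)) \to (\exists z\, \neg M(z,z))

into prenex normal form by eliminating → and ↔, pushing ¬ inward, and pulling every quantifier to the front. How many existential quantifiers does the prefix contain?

First replace A → B with ¬A ∨ B.
  \neg (\forall q\, \neg M(q,q)) \lor (\exists z\, \neg M(z,z))
Push ¬ through the quantifiers and connectives to reach negation normal form:
  (\exists q\, M(q,q)) \lor (\exists z\, \neg M(z,z))
Extract every quantifier outward, since the variables are now distinct and don't occur free across branches:
  \exists q\, \exists z\, (M(q,q) \lor \neg M(z,z))
The prefix is \exists q \exists z: 0 universal, 2 existential.

2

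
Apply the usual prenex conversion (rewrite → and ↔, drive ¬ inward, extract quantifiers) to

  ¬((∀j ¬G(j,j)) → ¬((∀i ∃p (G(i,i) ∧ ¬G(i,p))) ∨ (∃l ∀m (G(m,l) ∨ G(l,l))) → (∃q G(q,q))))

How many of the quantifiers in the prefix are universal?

3

Eliminate → and ↔ using ¬ and ∨.
  ¬(¬(∀j ¬G(j,j)) ∨ ¬(¬((∀i ∃p (G(i,i) ∧ ¬G(i,p))) ∨ (∃l ∀m (G(m,l) ∨ G(l,l)))) ∨ (∃q G(q,q))))
Drive negations inward (¬∀x A ≡ ∃x ¬A, ¬∃x A ≡ ∀x ¬A, De Morgan for ∧/∨):
  (∀j ¬G(j,j)) ∧ ((∃i ∀p (¬G(i,i) ∨ G(i,p))) ∧ (∀l ∃m (¬G(m,l) ∧ ¬G(l,l))) ∨ (∃q G(q,q)))
All bound variables are already distinct, so no renaming is needed.
Pull the quantifiers to the front (each side's bound variable is not free in the other side):
  ∀j ∃i ∀p ∀l ∃m ∃q (¬G(j,j) ∧ ((¬G(i,i) ∨ G(i,p)) ∧ ¬G(m,l) ∧ ¬G(l,l) ∨ G(q,q)))
The prefix is ∀j ∃i ∀p ∀l ∃m ∃q: 3 universal, 3 existential.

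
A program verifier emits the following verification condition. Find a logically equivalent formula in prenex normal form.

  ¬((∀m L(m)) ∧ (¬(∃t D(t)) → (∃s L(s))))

∃m ∀t ∀s (¬L(m) ∨ ¬D(t) ∧ ¬L(s))

Eliminate → and ↔ using ¬ and ∨.
  ¬((∀m L(m)) ∧ (¬¬(∃t D(t)) ∨ (∃s L(s))))
Push ¬ through the quantifiers and connectives to reach negation normal form:
  (∃m ¬L(m)) ∨ (∀t ¬D(t)) ∧ (∀s ¬L(s))
All bound variables are already distinct, so no renaming is needed.
Pull the quantifiers to the front (each side's bound variable is not free in the other side):
  ∃m ∀t ∀s (¬L(m) ∨ ¬D(t) ∧ ¬L(s))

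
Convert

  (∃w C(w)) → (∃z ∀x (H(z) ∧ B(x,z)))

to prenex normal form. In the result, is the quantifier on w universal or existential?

First replace A → B with ¬A ∨ B.
  ¬(∃w C(w)) ∨ (∃z ∀x (H(z) ∧ B(x,z)))
Push ¬ through the quantifiers and connectives to reach negation normal form:
  (∀w ¬C(w)) ∨ (∃z ∀x (H(z) ∧ B(x,z)))
All bound variables are already distinct, so no renaming is needed.
Finally move all quantifiers to the prefix:
  ∀w ∃z ∀x (¬C(w) ∨ H(z) ∧ B(x,z))
The quantifier ∃w sits under an odd number of negations (counting the antecedent side of each →), so it flips to ∀w.

universal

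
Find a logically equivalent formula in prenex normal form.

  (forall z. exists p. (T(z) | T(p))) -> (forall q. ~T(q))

exists z. forall p. forall q. (~T(z) & ~T(p) | ~T(q))

Eliminate → and ↔ using ¬ and ∨.
  ~(forall z. exists p. (T(z) | T(p))) | (forall q. ~T(q))
Drive negations inward (¬∀x A ≡ ∃x ¬A, ¬∃x A ≡ ∀x ¬A, De Morgan for ∧/∨):
  (exists z. forall p. (~T(z) & ~T(p))) | (forall q. ~T(q))
All bound variables are already distinct, so no renaming is needed.
Extract every quantifier outward, since the variables are now distinct and don't occur free across branches:
  exists z. forall p. forall q. (~T(z) & ~T(p) | ~T(q))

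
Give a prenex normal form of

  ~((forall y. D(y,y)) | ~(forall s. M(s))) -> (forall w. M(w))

forall y. exists s. forall w. (D(y,y) | ~M(s) | M(w))

Rewrite implications/biconditionals: A → B as ¬A ∨ B.
  ~~((forall y. D(y,y)) | ~(forall s. M(s))) | (forall w. M(w))
Move each ¬ inward, flipping quantifiers it crosses:
  (forall y. D(y,y)) | (exists s. ~M(s)) | (forall w. M(w))
Finally move all quantifiers to the prefix:
  forall y. exists s. forall w. (D(y,y) | ~M(s) | M(w))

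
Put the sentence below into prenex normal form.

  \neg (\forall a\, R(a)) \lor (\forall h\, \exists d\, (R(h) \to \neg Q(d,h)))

\exists a\, \forall h\, \exists d\, (\neg R(a) \lor \neg R(h) \lor \neg Q(d,h))

First replace A → B with ¬A ∨ B.
  \neg (\forall a\, R(a)) \lor (\forall h\, \exists d\, (\neg R(h) \lor \neg Q(d,h)))
Drive negations inward (¬∀x A ≡ ∃x ¬A, ¬∃x A ≡ ∀x ¬A, De Morgan for ∧/∨):
  (\exists a\, \neg R(a)) \lor (\forall h\, \exists d\, (\neg R(h) \lor \neg Q(d,h)))
All bound variables are already distinct, so no renaming is needed.
Pull the quantifiers to the front (each side's bound variable is not free in the other side):
  \exists a\, \forall h\, \exists d\, (\neg R(a) \lor \neg R(h) \lor \neg Q(d,h))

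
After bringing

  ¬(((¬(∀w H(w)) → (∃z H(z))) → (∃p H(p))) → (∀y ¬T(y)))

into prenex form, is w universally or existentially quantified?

existential

Rewrite implications/biconditionals: A → B as ¬A ∨ B.
  ¬(¬(¬(¬¬(∀w H(w)) ∨ (∃z H(z))) ∨ (∃p H(p))) ∨ (∀y ¬T(y)))
Push ¬ through the quantifiers and connectives to reach negation normal form:
  ((∃w ¬H(w)) ∧ (∀z ¬H(z)) ∨ (∃p H(p))) ∧ (∃y T(y))
All bound variables are already distinct, so no renaming is needed.
Pull the quantifiers to the front (each side's bound variable is not free in the other side):
  ∃w ∀z ∃p ∃y ((¬H(w) ∧ ¬H(z) ∨ H(p)) ∧ T(y))
The quantifier ∀w sits under an odd number of negations (counting the antecedent side of each →), so it flips to ∃w.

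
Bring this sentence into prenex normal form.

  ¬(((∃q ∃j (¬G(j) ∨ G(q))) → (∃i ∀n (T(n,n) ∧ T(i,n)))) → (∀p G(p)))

Rewrite implications/biconditionals: A → B as ¬A ∨ B.
  ¬(¬(¬(∃q ∃j (¬G(j) ∨ G(q))) ∨ (∃i ∀n (T(n,n) ∧ T(i,n)))) ∨ (∀p G(p)))
Push ¬ through the quantifiers and connectives to reach negation normal form:
  ((∀q ∀j (G(j) ∧ ¬G(q))) ∨ (∃i ∀n (T(n,n) ∧ T(i,n)))) ∧ (∃p ¬G(p))
All bound variables are already distinct, so no renaming is needed.
Pull the quantifiers to the front (each side's bound variable is not free in the other side):
  ∀q ∀j ∃i ∀n ∃p ((G(j) ∧ ¬G(q) ∨ T(n,n) ∧ T(i,n)) ∧ ¬G(p))

∀q ∀j ∃i ∀n ∃p ((G(j) ∧ ¬G(q) ∨ T(n,n) ∧ T(i,n)) ∧ ¬G(p))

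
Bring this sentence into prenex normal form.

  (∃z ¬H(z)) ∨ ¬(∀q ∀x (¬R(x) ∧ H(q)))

∃z ∃q ∃x (¬H(z) ∨ R(x) ∨ ¬H(q))

Move each ¬ inward, flipping quantifiers it crosses:
  (∃z ¬H(z)) ∨ (∃q ∃x (R(x) ∨ ¬H(q)))
Pull the quantifiers to the front (each side's bound variable is not free in the other side):
  ∃z ∃q ∃x (¬H(z) ∨ R(x) ∨ ¬H(q))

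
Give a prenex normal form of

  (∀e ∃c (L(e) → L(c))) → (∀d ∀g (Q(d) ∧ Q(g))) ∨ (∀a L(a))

First replace A → B with ¬A ∨ B.
  ¬(∀e ∃c (¬L(e) ∨ L(c))) ∨ (∀d ∀g (Q(d) ∧ Q(g))) ∨ (∀a L(a))
Push ¬ through the quantifiers and connectives to reach negation normal form:
  (∃e ∀c (L(e) ∧ ¬L(c))) ∨ (∀d ∀g (Q(d) ∧ Q(g))) ∨ (∀a L(a))
Pull the quantifiers to the front (each side's bound variable is not free in the other side):
  ∃e ∀c ∀d ∀g ∀a (L(e) ∧ ¬L(c) ∨ Q(d) ∧ Q(g) ∨ L(a))

∃e ∀c ∀d ∀g ∀a (L(e) ∧ ¬L(c) ∨ Q(d) ∧ Q(g) ∨ L(a))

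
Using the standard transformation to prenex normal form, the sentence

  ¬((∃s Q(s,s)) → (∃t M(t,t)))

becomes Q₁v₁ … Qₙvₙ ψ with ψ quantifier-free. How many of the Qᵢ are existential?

1

Eliminate → and ↔ using ¬ and ∨.
  ¬(¬(∃s Q(s,s)) ∨ (∃t M(t,t)))
Drive negations inward (¬∀x A ≡ ∃x ¬A, ¬∃x A ≡ ∀x ¬A, De Morgan for ∧/∨):
  (∃s Q(s,s)) ∧ (∀t ¬M(t,t))
All bound variables are already distinct, so no renaming is needed.
Finally move all quantifiers to the prefix:
  ∃s ∀t (Q(s,s) ∧ ¬M(t,t))
The prefix is ∃s ∀t: 1 universal, 1 existential.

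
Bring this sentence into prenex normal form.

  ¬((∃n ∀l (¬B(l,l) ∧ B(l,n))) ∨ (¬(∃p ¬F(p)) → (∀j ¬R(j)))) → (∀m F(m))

First replace A → B with ¬A ∨ B.
  ¬¬((∃n ∀l (¬B(l,l) ∧ B(l,n))) ∨ ¬¬(∃p ¬F(p)) ∨ (∀j ¬R(j))) ∨ (∀m F(m))
Push ¬ through the quantifiers and connectives to reach negation normal form:
  (∃n ∀l (¬B(l,l) ∧ B(l,n))) ∨ (∃p ¬F(p)) ∨ (∀j ¬R(j)) ∨ (∀m F(m))
Finally move all quantifiers to the prefix:
  ∃n ∀l ∃p ∀j ∀m (¬B(l,l) ∧ B(l,n) ∨ ¬F(p) ∨ ¬R(j) ∨ F(m))

∃n ∀l ∃p ∀j ∀m (¬B(l,l) ∧ B(l,n) ∨ ¬F(p) ∨ ¬R(j) ∨ F(m))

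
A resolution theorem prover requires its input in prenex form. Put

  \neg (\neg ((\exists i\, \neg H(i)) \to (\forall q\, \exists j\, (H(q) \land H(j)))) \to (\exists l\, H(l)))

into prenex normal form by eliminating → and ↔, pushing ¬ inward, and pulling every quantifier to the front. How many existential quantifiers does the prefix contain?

2

Eliminate → and ↔ using ¬ and ∨.
  \neg (\neg \neg (\neg (\exists i\, \neg H(i)) \lor (\forall q\, \exists j\, (H(q) \land H(j)))) \lor (\exists l\, H(l)))
Move each ¬ inward, flipping quantifiers it crosses:
  (\exists i\, \neg H(i)) \land (\exists q\, \forall j\, (\neg H(q) \lor \neg H(j))) \land (\forall l\, \neg H(l))
Extract every quantifier outward, since the variables are now distinct and don't occur free across branches:
  \exists i\, \exists q\, \forall j\, \forall l\, (\neg H(i) \land (\neg H(q) \lor \neg H(j)) \land \neg H(l))
The prefix is \exists i \exists q \forall j \forall l: 2 universal, 2 existential.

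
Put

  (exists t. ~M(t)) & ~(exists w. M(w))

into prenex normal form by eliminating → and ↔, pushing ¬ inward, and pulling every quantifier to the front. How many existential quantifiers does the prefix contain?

Move each ¬ inward, flipping quantifiers it crosses:
  (exists t. ~M(t)) & (forall w. ~M(w))
All bound variables are already distinct, so no renaming is needed.
Extract every quantifier outward, since the variables are now distinct and don't occur free across branches:
  exists t. forall w. (~M(t) & ~M(w))
The prefix is exists t forall w: 1 universal, 1 existential.

1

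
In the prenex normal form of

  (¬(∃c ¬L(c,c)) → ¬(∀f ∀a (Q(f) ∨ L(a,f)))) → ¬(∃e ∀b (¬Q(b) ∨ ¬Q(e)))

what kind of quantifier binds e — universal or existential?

Eliminate → and ↔ using ¬ and ∨.
  ¬(¬¬(∃c ¬L(c,c)) ∨ ¬(∀f ∀a (Q(f) ∨ L(a,f)))) ∨ ¬(∃e ∀b (¬Q(b) ∨ ¬Q(e)))
Push ¬ through the quantifiers and connectives to reach negation normal form:
  (∀c L(c,c)) ∧ (∀f ∀a (Q(f) ∨ L(a,f))) ∨ (∀e ∃b (Q(b) ∧ Q(e)))
All bound variables are already distinct, so no renaming is needed.
Pull the quantifiers to the front (each side's bound variable is not free in the other side):
  ∀c ∀f ∀a ∀e ∃b (L(c,c) ∧ (Q(f) ∨ L(a,f)) ∨ Q(b) ∧ Q(e))
The quantifier ∃e sits under an odd number of negations (counting the antecedent side of each →), so it flips to ∀e.

universal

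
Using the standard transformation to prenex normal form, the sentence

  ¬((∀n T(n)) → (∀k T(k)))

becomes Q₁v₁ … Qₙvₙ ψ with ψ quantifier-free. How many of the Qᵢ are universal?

1

First replace A → B with ¬A ∨ B.
  ¬(¬(∀n T(n)) ∨ (∀k T(k)))
Drive negations inward (¬∀x A ≡ ∃x ¬A, ¬∃x A ≡ ∀x ¬A, De Morgan for ∧/∨):
  (∀n T(n)) ∧ (∃k ¬T(k))
Finally move all quantifiers to the prefix:
  ∀n ∃k (T(n) ∧ ¬T(k))
The prefix is ∀n ∃k: 1 universal, 1 existential.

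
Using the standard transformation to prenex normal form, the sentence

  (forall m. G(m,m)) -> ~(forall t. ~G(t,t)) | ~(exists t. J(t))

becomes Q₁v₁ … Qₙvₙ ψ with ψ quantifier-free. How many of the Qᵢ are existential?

2

Rewrite implications/biconditionals: A → B as ¬A ∨ B.
  ~(forall m. G(m,m)) | ~(forall t. ~G(t,t)) | ~(exists t. J(t))
Drive negations inward (¬∀x A ≡ ∃x ¬A, ¬∃x A ≡ ∀x ¬A, De Morgan for ∧/∨):
  (exists m. ~G(m,m)) | (exists t. G(t,t)) | (forall t. ~J(t))
Rename bound variables to avoid capture: t↦x1.
  (exists m. ~G(m,m)) | (exists t. G(t,t)) | (forall x1. ~J(x1))
Finally move all quantifiers to the prefix:
  exists m. exists t. forall x1. (~G(m,m) | G(t,t) | ~J(x1))
The prefix is exists m exists t forall x1: 1 universal, 2 existential.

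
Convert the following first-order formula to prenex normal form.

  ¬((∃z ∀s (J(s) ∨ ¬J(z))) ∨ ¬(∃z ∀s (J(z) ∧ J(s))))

∀z ∃s ∃r ∀t (¬J(s) ∧ J(z) ∧ J(r) ∧ J(t))

Push ¬ through the quantifiers and connectives to reach negation normal form:
  (∀z ∃s (¬J(s) ∧ J(z))) ∧ (∃z ∀s (J(z) ∧ J(s)))
Standardize variables apart so no two quantifiers bind the same name: z↦r, s↦t.
  (∀z ∃s (¬J(s) ∧ J(z))) ∧ (∃r ∀t (J(r) ∧ J(t)))
Finally move all quantifiers to the prefix:
  ∀z ∃s ∃r ∀t (¬J(s) ∧ J(z) ∧ J(r) ∧ J(t))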